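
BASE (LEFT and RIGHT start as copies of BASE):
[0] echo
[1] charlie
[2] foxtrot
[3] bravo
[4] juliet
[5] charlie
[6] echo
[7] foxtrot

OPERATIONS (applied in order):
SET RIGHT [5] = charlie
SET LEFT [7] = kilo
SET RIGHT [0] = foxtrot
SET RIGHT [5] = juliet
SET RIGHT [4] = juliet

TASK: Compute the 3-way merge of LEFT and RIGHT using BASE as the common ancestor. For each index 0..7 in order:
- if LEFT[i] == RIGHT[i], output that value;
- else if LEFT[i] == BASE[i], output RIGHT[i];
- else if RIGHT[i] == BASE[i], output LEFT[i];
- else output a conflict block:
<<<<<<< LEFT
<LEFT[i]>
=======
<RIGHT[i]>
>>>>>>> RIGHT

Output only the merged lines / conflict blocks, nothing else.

Final LEFT:  [echo, charlie, foxtrot, bravo, juliet, charlie, echo, kilo]
Final RIGHT: [foxtrot, charlie, foxtrot, bravo, juliet, juliet, echo, foxtrot]
i=0: L=echo=BASE, R=foxtrot -> take RIGHT -> foxtrot
i=1: L=charlie R=charlie -> agree -> charlie
i=2: L=foxtrot R=foxtrot -> agree -> foxtrot
i=3: L=bravo R=bravo -> agree -> bravo
i=4: L=juliet R=juliet -> agree -> juliet
i=5: L=charlie=BASE, R=juliet -> take RIGHT -> juliet
i=6: L=echo R=echo -> agree -> echo
i=7: L=kilo, R=foxtrot=BASE -> take LEFT -> kilo

Answer: foxtrot
charlie
foxtrot
bravo
juliet
juliet
echo
kilo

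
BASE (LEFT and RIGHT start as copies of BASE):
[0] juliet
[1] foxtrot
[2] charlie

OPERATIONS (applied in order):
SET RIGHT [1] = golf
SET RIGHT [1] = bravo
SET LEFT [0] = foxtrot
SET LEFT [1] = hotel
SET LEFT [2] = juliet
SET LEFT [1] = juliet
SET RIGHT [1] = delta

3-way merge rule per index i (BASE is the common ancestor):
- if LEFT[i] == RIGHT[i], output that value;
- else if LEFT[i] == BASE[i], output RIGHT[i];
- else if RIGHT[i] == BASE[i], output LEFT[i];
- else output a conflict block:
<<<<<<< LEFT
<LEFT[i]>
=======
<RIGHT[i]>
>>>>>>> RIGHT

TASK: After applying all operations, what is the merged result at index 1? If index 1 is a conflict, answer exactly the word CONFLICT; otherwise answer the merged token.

Final LEFT:  [foxtrot, juliet, juliet]
Final RIGHT: [juliet, delta, charlie]
i=0: L=foxtrot, R=juliet=BASE -> take LEFT -> foxtrot
i=1: BASE=foxtrot L=juliet R=delta all differ -> CONFLICT
i=2: L=juliet, R=charlie=BASE -> take LEFT -> juliet
Index 1 -> CONFLICT

Answer: CONFLICT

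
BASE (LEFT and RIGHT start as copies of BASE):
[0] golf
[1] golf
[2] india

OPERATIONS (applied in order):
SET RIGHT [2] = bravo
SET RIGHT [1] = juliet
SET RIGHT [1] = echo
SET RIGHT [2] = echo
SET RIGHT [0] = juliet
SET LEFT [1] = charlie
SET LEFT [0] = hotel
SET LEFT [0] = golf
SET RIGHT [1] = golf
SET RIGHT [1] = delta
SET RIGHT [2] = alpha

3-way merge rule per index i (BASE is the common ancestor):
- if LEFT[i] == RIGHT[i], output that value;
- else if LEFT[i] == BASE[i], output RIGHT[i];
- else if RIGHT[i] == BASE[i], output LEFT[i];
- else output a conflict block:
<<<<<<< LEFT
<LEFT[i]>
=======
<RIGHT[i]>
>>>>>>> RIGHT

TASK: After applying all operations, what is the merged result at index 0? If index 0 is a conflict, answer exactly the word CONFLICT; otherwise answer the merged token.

Answer: juliet

Derivation:
Final LEFT:  [golf, charlie, india]
Final RIGHT: [juliet, delta, alpha]
i=0: L=golf=BASE, R=juliet -> take RIGHT -> juliet
i=1: BASE=golf L=charlie R=delta all differ -> CONFLICT
i=2: L=india=BASE, R=alpha -> take RIGHT -> alpha
Index 0 -> juliet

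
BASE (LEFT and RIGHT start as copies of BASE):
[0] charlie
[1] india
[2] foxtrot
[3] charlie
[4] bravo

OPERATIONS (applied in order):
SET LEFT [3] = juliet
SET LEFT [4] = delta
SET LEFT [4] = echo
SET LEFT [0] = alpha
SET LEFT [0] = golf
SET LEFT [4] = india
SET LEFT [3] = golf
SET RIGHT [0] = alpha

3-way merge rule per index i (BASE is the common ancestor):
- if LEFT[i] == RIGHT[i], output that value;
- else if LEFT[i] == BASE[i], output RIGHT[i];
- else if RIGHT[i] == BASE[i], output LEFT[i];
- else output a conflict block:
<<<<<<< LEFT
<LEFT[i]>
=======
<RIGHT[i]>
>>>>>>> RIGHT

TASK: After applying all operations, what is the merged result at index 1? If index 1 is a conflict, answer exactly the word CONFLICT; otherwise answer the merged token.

Answer: india

Derivation:
Final LEFT:  [golf, india, foxtrot, golf, india]
Final RIGHT: [alpha, india, foxtrot, charlie, bravo]
i=0: BASE=charlie L=golf R=alpha all differ -> CONFLICT
i=1: L=india R=india -> agree -> india
i=2: L=foxtrot R=foxtrot -> agree -> foxtrot
i=3: L=golf, R=charlie=BASE -> take LEFT -> golf
i=4: L=india, R=bravo=BASE -> take LEFT -> india
Index 1 -> india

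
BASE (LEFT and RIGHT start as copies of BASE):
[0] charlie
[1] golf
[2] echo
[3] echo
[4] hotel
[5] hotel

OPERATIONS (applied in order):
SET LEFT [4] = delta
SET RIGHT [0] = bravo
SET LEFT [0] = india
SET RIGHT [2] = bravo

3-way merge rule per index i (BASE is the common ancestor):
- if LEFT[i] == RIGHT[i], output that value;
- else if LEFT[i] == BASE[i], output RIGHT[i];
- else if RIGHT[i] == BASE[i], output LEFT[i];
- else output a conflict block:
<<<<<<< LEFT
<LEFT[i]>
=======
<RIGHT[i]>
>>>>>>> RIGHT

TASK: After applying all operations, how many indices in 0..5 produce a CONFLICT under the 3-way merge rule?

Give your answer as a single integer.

Answer: 1

Derivation:
Final LEFT:  [india, golf, echo, echo, delta, hotel]
Final RIGHT: [bravo, golf, bravo, echo, hotel, hotel]
i=0: BASE=charlie L=india R=bravo all differ -> CONFLICT
i=1: L=golf R=golf -> agree -> golf
i=2: L=echo=BASE, R=bravo -> take RIGHT -> bravo
i=3: L=echo R=echo -> agree -> echo
i=4: L=delta, R=hotel=BASE -> take LEFT -> delta
i=5: L=hotel R=hotel -> agree -> hotel
Conflict count: 1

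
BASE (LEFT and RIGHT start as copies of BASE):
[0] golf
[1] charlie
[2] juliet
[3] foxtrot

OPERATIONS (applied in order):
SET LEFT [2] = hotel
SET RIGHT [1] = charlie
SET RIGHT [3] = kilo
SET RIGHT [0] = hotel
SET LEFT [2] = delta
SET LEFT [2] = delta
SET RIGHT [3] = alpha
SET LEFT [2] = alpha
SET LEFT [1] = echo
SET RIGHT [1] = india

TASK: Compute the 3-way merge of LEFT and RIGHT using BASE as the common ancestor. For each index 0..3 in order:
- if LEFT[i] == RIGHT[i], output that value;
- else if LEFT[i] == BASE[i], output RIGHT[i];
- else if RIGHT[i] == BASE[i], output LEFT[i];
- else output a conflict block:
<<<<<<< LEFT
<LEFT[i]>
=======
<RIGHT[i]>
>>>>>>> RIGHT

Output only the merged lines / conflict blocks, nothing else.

Final LEFT:  [golf, echo, alpha, foxtrot]
Final RIGHT: [hotel, india, juliet, alpha]
i=0: L=golf=BASE, R=hotel -> take RIGHT -> hotel
i=1: BASE=charlie L=echo R=india all differ -> CONFLICT
i=2: L=alpha, R=juliet=BASE -> take LEFT -> alpha
i=3: L=foxtrot=BASE, R=alpha -> take RIGHT -> alpha

Answer: hotel
<<<<<<< LEFT
echo
=======
india
>>>>>>> RIGHT
alpha
alpha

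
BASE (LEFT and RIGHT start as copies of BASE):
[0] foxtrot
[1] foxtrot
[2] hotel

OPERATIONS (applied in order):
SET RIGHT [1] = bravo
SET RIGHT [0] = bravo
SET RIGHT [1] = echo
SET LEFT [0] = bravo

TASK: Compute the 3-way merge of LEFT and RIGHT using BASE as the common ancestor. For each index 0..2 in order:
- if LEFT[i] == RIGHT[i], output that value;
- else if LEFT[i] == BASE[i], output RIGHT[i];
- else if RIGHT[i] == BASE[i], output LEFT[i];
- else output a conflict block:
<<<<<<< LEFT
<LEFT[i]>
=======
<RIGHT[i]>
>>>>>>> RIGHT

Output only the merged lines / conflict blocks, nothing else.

Answer: bravo
echo
hotel

Derivation:
Final LEFT:  [bravo, foxtrot, hotel]
Final RIGHT: [bravo, echo, hotel]
i=0: L=bravo R=bravo -> agree -> bravo
i=1: L=foxtrot=BASE, R=echo -> take RIGHT -> echo
i=2: L=hotel R=hotel -> agree -> hotel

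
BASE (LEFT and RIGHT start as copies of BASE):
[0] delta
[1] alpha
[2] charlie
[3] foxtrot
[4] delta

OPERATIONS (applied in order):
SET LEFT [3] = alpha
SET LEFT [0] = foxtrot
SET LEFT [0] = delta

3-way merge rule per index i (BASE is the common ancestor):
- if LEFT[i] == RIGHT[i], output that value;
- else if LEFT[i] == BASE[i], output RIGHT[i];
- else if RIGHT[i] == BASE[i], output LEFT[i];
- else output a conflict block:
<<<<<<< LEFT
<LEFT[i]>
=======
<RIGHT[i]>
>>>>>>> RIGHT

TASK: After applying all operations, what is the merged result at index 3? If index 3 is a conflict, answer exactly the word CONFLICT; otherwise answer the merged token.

Final LEFT:  [delta, alpha, charlie, alpha, delta]
Final RIGHT: [delta, alpha, charlie, foxtrot, delta]
i=0: L=delta R=delta -> agree -> delta
i=1: L=alpha R=alpha -> agree -> alpha
i=2: L=charlie R=charlie -> agree -> charlie
i=3: L=alpha, R=foxtrot=BASE -> take LEFT -> alpha
i=4: L=delta R=delta -> agree -> delta
Index 3 -> alpha

Answer: alpha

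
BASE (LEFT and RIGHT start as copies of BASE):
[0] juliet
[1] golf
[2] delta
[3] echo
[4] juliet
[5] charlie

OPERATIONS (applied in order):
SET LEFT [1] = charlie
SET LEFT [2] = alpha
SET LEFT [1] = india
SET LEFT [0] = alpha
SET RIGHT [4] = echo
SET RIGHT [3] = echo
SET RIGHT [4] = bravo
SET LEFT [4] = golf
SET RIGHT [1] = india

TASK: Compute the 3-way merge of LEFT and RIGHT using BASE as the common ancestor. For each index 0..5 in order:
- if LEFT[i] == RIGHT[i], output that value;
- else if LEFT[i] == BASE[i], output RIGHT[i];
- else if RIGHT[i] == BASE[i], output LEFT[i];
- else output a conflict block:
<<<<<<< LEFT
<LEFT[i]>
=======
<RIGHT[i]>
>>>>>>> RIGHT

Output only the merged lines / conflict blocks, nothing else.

Answer: alpha
india
alpha
echo
<<<<<<< LEFT
golf
=======
bravo
>>>>>>> RIGHT
charlie

Derivation:
Final LEFT:  [alpha, india, alpha, echo, golf, charlie]
Final RIGHT: [juliet, india, delta, echo, bravo, charlie]
i=0: L=alpha, R=juliet=BASE -> take LEFT -> alpha
i=1: L=india R=india -> agree -> india
i=2: L=alpha, R=delta=BASE -> take LEFT -> alpha
i=3: L=echo R=echo -> agree -> echo
i=4: BASE=juliet L=golf R=bravo all differ -> CONFLICT
i=5: L=charlie R=charlie -> agree -> charlie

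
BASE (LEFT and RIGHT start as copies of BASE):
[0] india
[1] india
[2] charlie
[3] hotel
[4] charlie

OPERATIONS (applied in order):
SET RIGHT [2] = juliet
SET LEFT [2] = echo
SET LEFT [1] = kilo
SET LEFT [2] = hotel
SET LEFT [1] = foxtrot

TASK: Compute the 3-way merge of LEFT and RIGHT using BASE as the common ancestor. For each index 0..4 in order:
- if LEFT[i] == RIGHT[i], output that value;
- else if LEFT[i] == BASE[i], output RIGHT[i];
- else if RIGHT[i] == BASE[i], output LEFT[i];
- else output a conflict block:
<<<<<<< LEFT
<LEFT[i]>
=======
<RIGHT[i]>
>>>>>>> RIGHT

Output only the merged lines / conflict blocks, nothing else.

Final LEFT:  [india, foxtrot, hotel, hotel, charlie]
Final RIGHT: [india, india, juliet, hotel, charlie]
i=0: L=india R=india -> agree -> india
i=1: L=foxtrot, R=india=BASE -> take LEFT -> foxtrot
i=2: BASE=charlie L=hotel R=juliet all differ -> CONFLICT
i=3: L=hotel R=hotel -> agree -> hotel
i=4: L=charlie R=charlie -> agree -> charlie

Answer: india
foxtrot
<<<<<<< LEFT
hotel
=======
juliet
>>>>>>> RIGHT
hotel
charlie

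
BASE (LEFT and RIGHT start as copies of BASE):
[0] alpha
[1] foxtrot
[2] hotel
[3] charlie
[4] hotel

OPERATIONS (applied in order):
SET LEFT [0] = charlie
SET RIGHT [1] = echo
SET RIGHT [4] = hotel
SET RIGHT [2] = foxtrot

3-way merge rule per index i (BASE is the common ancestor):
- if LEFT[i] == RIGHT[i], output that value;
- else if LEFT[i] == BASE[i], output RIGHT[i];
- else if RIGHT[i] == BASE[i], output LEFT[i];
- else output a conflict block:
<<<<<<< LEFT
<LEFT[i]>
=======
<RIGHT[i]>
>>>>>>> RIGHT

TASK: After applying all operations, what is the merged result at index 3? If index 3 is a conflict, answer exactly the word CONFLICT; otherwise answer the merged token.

Answer: charlie

Derivation:
Final LEFT:  [charlie, foxtrot, hotel, charlie, hotel]
Final RIGHT: [alpha, echo, foxtrot, charlie, hotel]
i=0: L=charlie, R=alpha=BASE -> take LEFT -> charlie
i=1: L=foxtrot=BASE, R=echo -> take RIGHT -> echo
i=2: L=hotel=BASE, R=foxtrot -> take RIGHT -> foxtrot
i=3: L=charlie R=charlie -> agree -> charlie
i=4: L=hotel R=hotel -> agree -> hotel
Index 3 -> charlie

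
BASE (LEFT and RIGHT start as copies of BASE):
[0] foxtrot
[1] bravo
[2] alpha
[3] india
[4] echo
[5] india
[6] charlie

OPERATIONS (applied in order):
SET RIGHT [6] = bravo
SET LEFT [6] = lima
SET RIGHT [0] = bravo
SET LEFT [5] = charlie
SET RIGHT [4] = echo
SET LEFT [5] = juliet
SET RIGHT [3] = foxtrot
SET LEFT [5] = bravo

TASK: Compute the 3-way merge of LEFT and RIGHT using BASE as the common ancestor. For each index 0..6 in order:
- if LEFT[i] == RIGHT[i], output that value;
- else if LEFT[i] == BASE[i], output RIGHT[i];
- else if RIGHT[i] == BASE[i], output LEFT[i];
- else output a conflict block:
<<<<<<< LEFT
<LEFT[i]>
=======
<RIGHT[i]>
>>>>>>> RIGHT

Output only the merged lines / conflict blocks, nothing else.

Answer: bravo
bravo
alpha
foxtrot
echo
bravo
<<<<<<< LEFT
lima
=======
bravo
>>>>>>> RIGHT

Derivation:
Final LEFT:  [foxtrot, bravo, alpha, india, echo, bravo, lima]
Final RIGHT: [bravo, bravo, alpha, foxtrot, echo, india, bravo]
i=0: L=foxtrot=BASE, R=bravo -> take RIGHT -> bravo
i=1: L=bravo R=bravo -> agree -> bravo
i=2: L=alpha R=alpha -> agree -> alpha
i=3: L=india=BASE, R=foxtrot -> take RIGHT -> foxtrot
i=4: L=echo R=echo -> agree -> echo
i=5: L=bravo, R=india=BASE -> take LEFT -> bravo
i=6: BASE=charlie L=lima R=bravo all differ -> CONFLICT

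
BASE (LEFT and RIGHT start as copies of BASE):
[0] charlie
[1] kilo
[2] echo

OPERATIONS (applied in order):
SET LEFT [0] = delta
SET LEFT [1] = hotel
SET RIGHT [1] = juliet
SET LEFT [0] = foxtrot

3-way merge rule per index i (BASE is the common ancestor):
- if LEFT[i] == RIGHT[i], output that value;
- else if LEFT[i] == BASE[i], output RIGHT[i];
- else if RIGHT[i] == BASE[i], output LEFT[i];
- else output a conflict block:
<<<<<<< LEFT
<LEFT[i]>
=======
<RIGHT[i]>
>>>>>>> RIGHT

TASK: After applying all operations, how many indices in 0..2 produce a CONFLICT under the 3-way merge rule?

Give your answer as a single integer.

Answer: 1

Derivation:
Final LEFT:  [foxtrot, hotel, echo]
Final RIGHT: [charlie, juliet, echo]
i=0: L=foxtrot, R=charlie=BASE -> take LEFT -> foxtrot
i=1: BASE=kilo L=hotel R=juliet all differ -> CONFLICT
i=2: L=echo R=echo -> agree -> echo
Conflict count: 1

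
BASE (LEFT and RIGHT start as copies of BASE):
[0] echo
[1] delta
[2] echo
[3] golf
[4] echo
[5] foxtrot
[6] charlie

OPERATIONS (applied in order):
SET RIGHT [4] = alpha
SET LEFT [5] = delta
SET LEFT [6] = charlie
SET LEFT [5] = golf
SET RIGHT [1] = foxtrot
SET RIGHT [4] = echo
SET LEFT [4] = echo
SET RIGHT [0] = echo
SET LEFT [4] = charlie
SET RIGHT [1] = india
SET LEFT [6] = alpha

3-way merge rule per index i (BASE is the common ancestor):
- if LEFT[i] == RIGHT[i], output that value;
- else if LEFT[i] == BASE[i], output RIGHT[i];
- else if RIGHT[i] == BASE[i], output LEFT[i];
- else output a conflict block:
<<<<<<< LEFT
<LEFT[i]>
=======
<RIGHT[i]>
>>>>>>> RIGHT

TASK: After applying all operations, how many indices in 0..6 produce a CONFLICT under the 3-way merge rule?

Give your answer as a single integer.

Final LEFT:  [echo, delta, echo, golf, charlie, golf, alpha]
Final RIGHT: [echo, india, echo, golf, echo, foxtrot, charlie]
i=0: L=echo R=echo -> agree -> echo
i=1: L=delta=BASE, R=india -> take RIGHT -> india
i=2: L=echo R=echo -> agree -> echo
i=3: L=golf R=golf -> agree -> golf
i=4: L=charlie, R=echo=BASE -> take LEFT -> charlie
i=5: L=golf, R=foxtrot=BASE -> take LEFT -> golf
i=6: L=alpha, R=charlie=BASE -> take LEFT -> alpha
Conflict count: 0

Answer: 0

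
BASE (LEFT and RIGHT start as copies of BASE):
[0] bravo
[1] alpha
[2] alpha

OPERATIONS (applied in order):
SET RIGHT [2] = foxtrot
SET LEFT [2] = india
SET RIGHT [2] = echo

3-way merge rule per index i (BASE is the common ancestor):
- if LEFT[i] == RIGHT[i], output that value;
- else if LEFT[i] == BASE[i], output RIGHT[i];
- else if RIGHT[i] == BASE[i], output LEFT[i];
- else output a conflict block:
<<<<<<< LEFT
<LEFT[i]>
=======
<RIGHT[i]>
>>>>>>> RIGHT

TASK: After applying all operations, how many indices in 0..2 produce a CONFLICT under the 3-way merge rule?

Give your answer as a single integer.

Final LEFT:  [bravo, alpha, india]
Final RIGHT: [bravo, alpha, echo]
i=0: L=bravo R=bravo -> agree -> bravo
i=1: L=alpha R=alpha -> agree -> alpha
i=2: BASE=alpha L=india R=echo all differ -> CONFLICT
Conflict count: 1

Answer: 1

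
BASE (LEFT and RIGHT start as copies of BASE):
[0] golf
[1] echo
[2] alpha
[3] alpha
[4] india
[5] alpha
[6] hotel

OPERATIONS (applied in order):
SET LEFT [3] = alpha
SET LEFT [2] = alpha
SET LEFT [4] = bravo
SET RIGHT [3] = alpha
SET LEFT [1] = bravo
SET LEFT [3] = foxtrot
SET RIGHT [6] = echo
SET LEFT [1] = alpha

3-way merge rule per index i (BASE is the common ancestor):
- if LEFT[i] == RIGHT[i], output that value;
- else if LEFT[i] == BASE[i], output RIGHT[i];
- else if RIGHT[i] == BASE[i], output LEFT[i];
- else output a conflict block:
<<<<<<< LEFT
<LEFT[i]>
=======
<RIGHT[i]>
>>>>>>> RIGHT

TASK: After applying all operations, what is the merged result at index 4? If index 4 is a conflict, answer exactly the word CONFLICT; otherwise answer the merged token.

Answer: bravo

Derivation:
Final LEFT:  [golf, alpha, alpha, foxtrot, bravo, alpha, hotel]
Final RIGHT: [golf, echo, alpha, alpha, india, alpha, echo]
i=0: L=golf R=golf -> agree -> golf
i=1: L=alpha, R=echo=BASE -> take LEFT -> alpha
i=2: L=alpha R=alpha -> agree -> alpha
i=3: L=foxtrot, R=alpha=BASE -> take LEFT -> foxtrot
i=4: L=bravo, R=india=BASE -> take LEFT -> bravo
i=5: L=alpha R=alpha -> agree -> alpha
i=6: L=hotel=BASE, R=echo -> take RIGHT -> echo
Index 4 -> bravo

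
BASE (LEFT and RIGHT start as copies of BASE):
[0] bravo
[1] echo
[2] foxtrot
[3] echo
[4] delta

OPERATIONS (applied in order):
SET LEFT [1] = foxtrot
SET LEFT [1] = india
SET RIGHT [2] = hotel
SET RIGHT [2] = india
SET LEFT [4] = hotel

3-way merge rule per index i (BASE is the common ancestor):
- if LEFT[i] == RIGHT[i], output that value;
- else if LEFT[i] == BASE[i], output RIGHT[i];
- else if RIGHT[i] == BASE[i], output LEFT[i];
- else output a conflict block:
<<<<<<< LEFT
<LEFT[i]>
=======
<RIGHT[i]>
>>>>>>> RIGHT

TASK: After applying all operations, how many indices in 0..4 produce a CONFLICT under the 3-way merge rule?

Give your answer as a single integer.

Final LEFT:  [bravo, india, foxtrot, echo, hotel]
Final RIGHT: [bravo, echo, india, echo, delta]
i=0: L=bravo R=bravo -> agree -> bravo
i=1: L=india, R=echo=BASE -> take LEFT -> india
i=2: L=foxtrot=BASE, R=india -> take RIGHT -> india
i=3: L=echo R=echo -> agree -> echo
i=4: L=hotel, R=delta=BASE -> take LEFT -> hotel
Conflict count: 0

Answer: 0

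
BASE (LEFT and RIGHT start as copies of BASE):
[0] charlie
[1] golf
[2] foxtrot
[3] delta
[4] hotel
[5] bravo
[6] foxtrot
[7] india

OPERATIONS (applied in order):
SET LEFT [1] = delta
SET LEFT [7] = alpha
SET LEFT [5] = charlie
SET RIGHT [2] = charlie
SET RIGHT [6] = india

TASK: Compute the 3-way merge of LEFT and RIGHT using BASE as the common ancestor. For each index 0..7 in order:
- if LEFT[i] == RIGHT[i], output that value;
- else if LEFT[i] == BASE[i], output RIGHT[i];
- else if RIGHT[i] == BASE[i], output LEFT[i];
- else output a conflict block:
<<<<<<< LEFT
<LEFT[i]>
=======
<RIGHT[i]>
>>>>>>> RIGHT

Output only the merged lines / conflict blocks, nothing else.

Answer: charlie
delta
charlie
delta
hotel
charlie
india
alpha

Derivation:
Final LEFT:  [charlie, delta, foxtrot, delta, hotel, charlie, foxtrot, alpha]
Final RIGHT: [charlie, golf, charlie, delta, hotel, bravo, india, india]
i=0: L=charlie R=charlie -> agree -> charlie
i=1: L=delta, R=golf=BASE -> take LEFT -> delta
i=2: L=foxtrot=BASE, R=charlie -> take RIGHT -> charlie
i=3: L=delta R=delta -> agree -> delta
i=4: L=hotel R=hotel -> agree -> hotel
i=5: L=charlie, R=bravo=BASE -> take LEFT -> charlie
i=6: L=foxtrot=BASE, R=india -> take RIGHT -> india
i=7: L=alpha, R=india=BASE -> take LEFT -> alpha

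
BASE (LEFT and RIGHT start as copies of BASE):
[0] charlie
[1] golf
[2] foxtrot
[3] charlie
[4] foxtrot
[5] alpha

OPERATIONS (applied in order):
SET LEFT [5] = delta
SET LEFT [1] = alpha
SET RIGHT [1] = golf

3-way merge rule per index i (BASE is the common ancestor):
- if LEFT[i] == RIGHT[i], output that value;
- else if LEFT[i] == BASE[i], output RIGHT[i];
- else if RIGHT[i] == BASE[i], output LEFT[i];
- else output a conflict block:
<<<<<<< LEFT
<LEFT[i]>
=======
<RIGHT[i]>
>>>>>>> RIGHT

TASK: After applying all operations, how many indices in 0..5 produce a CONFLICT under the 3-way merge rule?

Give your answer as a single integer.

Answer: 0

Derivation:
Final LEFT:  [charlie, alpha, foxtrot, charlie, foxtrot, delta]
Final RIGHT: [charlie, golf, foxtrot, charlie, foxtrot, alpha]
i=0: L=charlie R=charlie -> agree -> charlie
i=1: L=alpha, R=golf=BASE -> take LEFT -> alpha
i=2: L=foxtrot R=foxtrot -> agree -> foxtrot
i=3: L=charlie R=charlie -> agree -> charlie
i=4: L=foxtrot R=foxtrot -> agree -> foxtrot
i=5: L=delta, R=alpha=BASE -> take LEFT -> delta
Conflict count: 0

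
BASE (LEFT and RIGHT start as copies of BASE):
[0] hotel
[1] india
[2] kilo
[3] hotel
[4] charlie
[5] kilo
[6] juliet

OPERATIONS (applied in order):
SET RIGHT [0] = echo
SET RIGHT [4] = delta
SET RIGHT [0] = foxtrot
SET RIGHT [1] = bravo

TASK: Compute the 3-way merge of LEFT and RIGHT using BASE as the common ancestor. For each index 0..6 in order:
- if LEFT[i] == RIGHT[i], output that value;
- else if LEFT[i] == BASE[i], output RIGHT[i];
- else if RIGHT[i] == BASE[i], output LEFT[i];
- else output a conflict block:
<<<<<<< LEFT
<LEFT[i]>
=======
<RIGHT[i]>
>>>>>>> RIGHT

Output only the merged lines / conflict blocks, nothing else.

Final LEFT:  [hotel, india, kilo, hotel, charlie, kilo, juliet]
Final RIGHT: [foxtrot, bravo, kilo, hotel, delta, kilo, juliet]
i=0: L=hotel=BASE, R=foxtrot -> take RIGHT -> foxtrot
i=1: L=india=BASE, R=bravo -> take RIGHT -> bravo
i=2: L=kilo R=kilo -> agree -> kilo
i=3: L=hotel R=hotel -> agree -> hotel
i=4: L=charlie=BASE, R=delta -> take RIGHT -> delta
i=5: L=kilo R=kilo -> agree -> kilo
i=6: L=juliet R=juliet -> agree -> juliet

Answer: foxtrot
bravo
kilo
hotel
delta
kilo
juliet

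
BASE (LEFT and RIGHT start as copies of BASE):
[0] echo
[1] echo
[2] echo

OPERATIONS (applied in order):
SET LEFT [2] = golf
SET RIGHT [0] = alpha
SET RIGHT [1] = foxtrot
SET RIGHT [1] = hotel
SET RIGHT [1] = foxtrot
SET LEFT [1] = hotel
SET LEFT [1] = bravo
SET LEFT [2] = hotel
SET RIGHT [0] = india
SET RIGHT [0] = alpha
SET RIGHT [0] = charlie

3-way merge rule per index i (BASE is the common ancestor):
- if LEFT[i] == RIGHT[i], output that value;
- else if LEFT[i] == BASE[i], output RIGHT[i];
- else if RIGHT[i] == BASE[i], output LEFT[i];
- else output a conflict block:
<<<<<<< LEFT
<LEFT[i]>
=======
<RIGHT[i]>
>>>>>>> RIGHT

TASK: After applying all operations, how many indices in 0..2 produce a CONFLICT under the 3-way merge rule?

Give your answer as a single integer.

Answer: 1

Derivation:
Final LEFT:  [echo, bravo, hotel]
Final RIGHT: [charlie, foxtrot, echo]
i=0: L=echo=BASE, R=charlie -> take RIGHT -> charlie
i=1: BASE=echo L=bravo R=foxtrot all differ -> CONFLICT
i=2: L=hotel, R=echo=BASE -> take LEFT -> hotel
Conflict count: 1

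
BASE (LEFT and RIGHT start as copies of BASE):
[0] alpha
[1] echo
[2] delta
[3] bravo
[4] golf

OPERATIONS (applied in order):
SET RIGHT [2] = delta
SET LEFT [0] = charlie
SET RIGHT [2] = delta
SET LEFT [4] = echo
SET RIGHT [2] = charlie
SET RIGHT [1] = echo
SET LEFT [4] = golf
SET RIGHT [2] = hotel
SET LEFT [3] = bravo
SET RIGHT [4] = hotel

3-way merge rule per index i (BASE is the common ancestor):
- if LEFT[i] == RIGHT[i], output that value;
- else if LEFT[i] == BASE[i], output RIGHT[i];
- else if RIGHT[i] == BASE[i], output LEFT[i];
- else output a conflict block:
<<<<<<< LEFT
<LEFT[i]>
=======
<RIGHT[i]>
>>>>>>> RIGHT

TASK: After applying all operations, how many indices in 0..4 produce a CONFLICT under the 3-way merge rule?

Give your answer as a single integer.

Answer: 0

Derivation:
Final LEFT:  [charlie, echo, delta, bravo, golf]
Final RIGHT: [alpha, echo, hotel, bravo, hotel]
i=0: L=charlie, R=alpha=BASE -> take LEFT -> charlie
i=1: L=echo R=echo -> agree -> echo
i=2: L=delta=BASE, R=hotel -> take RIGHT -> hotel
i=3: L=bravo R=bravo -> agree -> bravo
i=4: L=golf=BASE, R=hotel -> take RIGHT -> hotel
Conflict count: 0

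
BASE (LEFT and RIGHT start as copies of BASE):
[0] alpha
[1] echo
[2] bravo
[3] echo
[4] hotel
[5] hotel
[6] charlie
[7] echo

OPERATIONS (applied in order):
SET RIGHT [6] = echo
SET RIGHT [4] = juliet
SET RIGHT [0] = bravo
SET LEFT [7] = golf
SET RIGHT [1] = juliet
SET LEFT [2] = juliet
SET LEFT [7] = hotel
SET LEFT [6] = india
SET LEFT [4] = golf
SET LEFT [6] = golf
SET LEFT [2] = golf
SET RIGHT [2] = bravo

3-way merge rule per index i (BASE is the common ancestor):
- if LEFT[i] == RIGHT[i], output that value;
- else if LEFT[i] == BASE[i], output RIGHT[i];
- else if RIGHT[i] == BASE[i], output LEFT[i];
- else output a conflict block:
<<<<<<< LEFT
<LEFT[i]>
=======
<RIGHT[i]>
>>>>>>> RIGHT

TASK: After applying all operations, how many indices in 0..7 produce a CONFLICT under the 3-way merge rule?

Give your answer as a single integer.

Final LEFT:  [alpha, echo, golf, echo, golf, hotel, golf, hotel]
Final RIGHT: [bravo, juliet, bravo, echo, juliet, hotel, echo, echo]
i=0: L=alpha=BASE, R=bravo -> take RIGHT -> bravo
i=1: L=echo=BASE, R=juliet -> take RIGHT -> juliet
i=2: L=golf, R=bravo=BASE -> take LEFT -> golf
i=3: L=echo R=echo -> agree -> echo
i=4: BASE=hotel L=golf R=juliet all differ -> CONFLICT
i=5: L=hotel R=hotel -> agree -> hotel
i=6: BASE=charlie L=golf R=echo all differ -> CONFLICT
i=7: L=hotel, R=echo=BASE -> take LEFT -> hotel
Conflict count: 2

Answer: 2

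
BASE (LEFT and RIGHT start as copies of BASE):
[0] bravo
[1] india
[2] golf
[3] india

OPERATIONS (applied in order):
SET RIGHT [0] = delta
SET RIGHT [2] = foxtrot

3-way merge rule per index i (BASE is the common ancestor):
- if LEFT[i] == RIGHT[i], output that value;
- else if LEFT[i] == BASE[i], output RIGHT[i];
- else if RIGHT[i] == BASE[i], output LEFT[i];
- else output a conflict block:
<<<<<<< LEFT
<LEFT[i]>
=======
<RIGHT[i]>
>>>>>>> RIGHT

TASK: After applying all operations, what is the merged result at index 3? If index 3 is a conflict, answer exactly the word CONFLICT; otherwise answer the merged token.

Answer: india

Derivation:
Final LEFT:  [bravo, india, golf, india]
Final RIGHT: [delta, india, foxtrot, india]
i=0: L=bravo=BASE, R=delta -> take RIGHT -> delta
i=1: L=india R=india -> agree -> india
i=2: L=golf=BASE, R=foxtrot -> take RIGHT -> foxtrot
i=3: L=india R=india -> agree -> india
Index 3 -> india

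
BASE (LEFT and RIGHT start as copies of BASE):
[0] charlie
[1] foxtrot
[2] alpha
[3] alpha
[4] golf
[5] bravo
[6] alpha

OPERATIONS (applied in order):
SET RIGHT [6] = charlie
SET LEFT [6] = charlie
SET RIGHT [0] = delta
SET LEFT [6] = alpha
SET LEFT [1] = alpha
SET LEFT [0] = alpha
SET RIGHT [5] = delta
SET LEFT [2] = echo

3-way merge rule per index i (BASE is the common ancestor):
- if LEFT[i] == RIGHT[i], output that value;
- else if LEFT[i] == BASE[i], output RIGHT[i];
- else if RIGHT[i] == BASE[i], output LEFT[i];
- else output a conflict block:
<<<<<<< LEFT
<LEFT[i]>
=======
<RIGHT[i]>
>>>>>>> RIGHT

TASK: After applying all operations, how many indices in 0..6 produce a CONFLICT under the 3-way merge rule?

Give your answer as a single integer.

Answer: 1

Derivation:
Final LEFT:  [alpha, alpha, echo, alpha, golf, bravo, alpha]
Final RIGHT: [delta, foxtrot, alpha, alpha, golf, delta, charlie]
i=0: BASE=charlie L=alpha R=delta all differ -> CONFLICT
i=1: L=alpha, R=foxtrot=BASE -> take LEFT -> alpha
i=2: L=echo, R=alpha=BASE -> take LEFT -> echo
i=3: L=alpha R=alpha -> agree -> alpha
i=4: L=golf R=golf -> agree -> golf
i=5: L=bravo=BASE, R=delta -> take RIGHT -> delta
i=6: L=alpha=BASE, R=charlie -> take RIGHT -> charlie
Conflict count: 1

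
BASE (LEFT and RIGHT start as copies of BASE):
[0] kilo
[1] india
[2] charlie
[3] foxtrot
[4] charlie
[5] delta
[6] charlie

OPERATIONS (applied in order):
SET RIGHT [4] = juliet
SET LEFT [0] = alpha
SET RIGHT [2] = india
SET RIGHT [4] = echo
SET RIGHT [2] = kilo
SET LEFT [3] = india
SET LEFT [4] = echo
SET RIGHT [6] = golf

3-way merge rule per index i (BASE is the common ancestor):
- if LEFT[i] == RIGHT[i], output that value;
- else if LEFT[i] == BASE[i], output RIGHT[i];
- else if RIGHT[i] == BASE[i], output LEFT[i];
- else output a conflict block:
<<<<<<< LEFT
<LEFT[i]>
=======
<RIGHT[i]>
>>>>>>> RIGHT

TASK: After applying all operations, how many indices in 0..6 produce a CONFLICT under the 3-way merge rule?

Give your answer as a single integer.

Final LEFT:  [alpha, india, charlie, india, echo, delta, charlie]
Final RIGHT: [kilo, india, kilo, foxtrot, echo, delta, golf]
i=0: L=alpha, R=kilo=BASE -> take LEFT -> alpha
i=1: L=india R=india -> agree -> india
i=2: L=charlie=BASE, R=kilo -> take RIGHT -> kilo
i=3: L=india, R=foxtrot=BASE -> take LEFT -> india
i=4: L=echo R=echo -> agree -> echo
i=5: L=delta R=delta -> agree -> delta
i=6: L=charlie=BASE, R=golf -> take RIGHT -> golf
Conflict count: 0

Answer: 0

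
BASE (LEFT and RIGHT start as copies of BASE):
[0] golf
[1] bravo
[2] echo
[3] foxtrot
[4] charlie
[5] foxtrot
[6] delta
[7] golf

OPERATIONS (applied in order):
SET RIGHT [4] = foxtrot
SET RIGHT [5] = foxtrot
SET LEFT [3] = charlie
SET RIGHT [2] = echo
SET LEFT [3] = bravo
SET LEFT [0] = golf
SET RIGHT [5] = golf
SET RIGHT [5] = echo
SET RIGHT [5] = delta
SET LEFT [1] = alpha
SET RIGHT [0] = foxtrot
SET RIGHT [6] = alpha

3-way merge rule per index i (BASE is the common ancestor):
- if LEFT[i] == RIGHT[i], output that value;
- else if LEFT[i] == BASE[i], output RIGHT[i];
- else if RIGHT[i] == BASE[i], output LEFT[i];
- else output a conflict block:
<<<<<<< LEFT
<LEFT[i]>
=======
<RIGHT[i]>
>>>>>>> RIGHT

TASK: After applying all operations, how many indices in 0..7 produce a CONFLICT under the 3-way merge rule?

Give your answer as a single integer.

Answer: 0

Derivation:
Final LEFT:  [golf, alpha, echo, bravo, charlie, foxtrot, delta, golf]
Final RIGHT: [foxtrot, bravo, echo, foxtrot, foxtrot, delta, alpha, golf]
i=0: L=golf=BASE, R=foxtrot -> take RIGHT -> foxtrot
i=1: L=alpha, R=bravo=BASE -> take LEFT -> alpha
i=2: L=echo R=echo -> agree -> echo
i=3: L=bravo, R=foxtrot=BASE -> take LEFT -> bravo
i=4: L=charlie=BASE, R=foxtrot -> take RIGHT -> foxtrot
i=5: L=foxtrot=BASE, R=delta -> take RIGHT -> delta
i=6: L=delta=BASE, R=alpha -> take RIGHT -> alpha
i=7: L=golf R=golf -> agree -> golf
Conflict count: 0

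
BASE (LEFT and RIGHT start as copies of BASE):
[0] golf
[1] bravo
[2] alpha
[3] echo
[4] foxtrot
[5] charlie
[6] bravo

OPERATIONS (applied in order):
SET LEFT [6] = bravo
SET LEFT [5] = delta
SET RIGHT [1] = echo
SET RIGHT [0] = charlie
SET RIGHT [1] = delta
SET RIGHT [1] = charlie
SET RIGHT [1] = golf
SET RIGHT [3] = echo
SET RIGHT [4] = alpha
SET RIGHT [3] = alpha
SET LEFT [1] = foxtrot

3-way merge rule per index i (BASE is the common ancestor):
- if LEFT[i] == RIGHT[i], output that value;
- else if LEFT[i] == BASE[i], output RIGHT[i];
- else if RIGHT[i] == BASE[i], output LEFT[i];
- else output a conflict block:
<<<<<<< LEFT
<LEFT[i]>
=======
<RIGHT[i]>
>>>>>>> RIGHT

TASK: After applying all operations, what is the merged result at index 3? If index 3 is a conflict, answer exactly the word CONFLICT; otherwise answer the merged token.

Final LEFT:  [golf, foxtrot, alpha, echo, foxtrot, delta, bravo]
Final RIGHT: [charlie, golf, alpha, alpha, alpha, charlie, bravo]
i=0: L=golf=BASE, R=charlie -> take RIGHT -> charlie
i=1: BASE=bravo L=foxtrot R=golf all differ -> CONFLICT
i=2: L=alpha R=alpha -> agree -> alpha
i=3: L=echo=BASE, R=alpha -> take RIGHT -> alpha
i=4: L=foxtrot=BASE, R=alpha -> take RIGHT -> alpha
i=5: L=delta, R=charlie=BASE -> take LEFT -> delta
i=6: L=bravo R=bravo -> agree -> bravo
Index 3 -> alpha

Answer: alpha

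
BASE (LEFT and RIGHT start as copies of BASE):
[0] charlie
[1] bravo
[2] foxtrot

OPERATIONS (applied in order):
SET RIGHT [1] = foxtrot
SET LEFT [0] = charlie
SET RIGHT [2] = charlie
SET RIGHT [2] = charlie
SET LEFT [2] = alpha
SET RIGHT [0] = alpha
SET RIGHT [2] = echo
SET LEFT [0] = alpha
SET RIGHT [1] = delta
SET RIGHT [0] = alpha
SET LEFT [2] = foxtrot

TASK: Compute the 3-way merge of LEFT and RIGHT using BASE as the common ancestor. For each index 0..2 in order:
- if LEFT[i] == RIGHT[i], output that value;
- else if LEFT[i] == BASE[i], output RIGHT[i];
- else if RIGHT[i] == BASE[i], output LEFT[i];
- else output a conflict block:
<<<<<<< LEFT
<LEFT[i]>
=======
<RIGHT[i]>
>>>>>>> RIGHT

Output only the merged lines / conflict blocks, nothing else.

Answer: alpha
delta
echo

Derivation:
Final LEFT:  [alpha, bravo, foxtrot]
Final RIGHT: [alpha, delta, echo]
i=0: L=alpha R=alpha -> agree -> alpha
i=1: L=bravo=BASE, R=delta -> take RIGHT -> delta
i=2: L=foxtrot=BASE, R=echo -> take RIGHT -> echo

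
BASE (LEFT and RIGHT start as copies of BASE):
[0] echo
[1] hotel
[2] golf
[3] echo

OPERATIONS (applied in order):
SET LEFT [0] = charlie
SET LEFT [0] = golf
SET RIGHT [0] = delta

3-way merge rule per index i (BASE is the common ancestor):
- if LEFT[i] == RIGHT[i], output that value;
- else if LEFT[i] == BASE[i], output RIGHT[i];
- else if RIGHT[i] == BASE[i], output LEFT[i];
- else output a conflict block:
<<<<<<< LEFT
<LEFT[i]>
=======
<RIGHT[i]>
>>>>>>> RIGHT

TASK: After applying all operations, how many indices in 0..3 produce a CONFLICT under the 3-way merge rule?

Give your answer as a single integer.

Final LEFT:  [golf, hotel, golf, echo]
Final RIGHT: [delta, hotel, golf, echo]
i=0: BASE=echo L=golf R=delta all differ -> CONFLICT
i=1: L=hotel R=hotel -> agree -> hotel
i=2: L=golf R=golf -> agree -> golf
i=3: L=echo R=echo -> agree -> echo
Conflict count: 1

Answer: 1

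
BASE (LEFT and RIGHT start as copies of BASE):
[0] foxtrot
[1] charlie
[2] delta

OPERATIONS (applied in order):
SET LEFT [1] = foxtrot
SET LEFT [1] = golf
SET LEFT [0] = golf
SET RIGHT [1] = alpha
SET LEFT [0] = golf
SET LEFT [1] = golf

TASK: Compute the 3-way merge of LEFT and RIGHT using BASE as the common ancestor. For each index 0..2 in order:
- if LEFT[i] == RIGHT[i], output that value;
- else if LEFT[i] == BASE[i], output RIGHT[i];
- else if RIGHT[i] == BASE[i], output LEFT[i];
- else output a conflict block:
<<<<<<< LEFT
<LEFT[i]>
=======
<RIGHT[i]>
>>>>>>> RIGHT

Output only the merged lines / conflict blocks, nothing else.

Answer: golf
<<<<<<< LEFT
golf
=======
alpha
>>>>>>> RIGHT
delta

Derivation:
Final LEFT:  [golf, golf, delta]
Final RIGHT: [foxtrot, alpha, delta]
i=0: L=golf, R=foxtrot=BASE -> take LEFT -> golf
i=1: BASE=charlie L=golf R=alpha all differ -> CONFLICT
i=2: L=delta R=delta -> agree -> delta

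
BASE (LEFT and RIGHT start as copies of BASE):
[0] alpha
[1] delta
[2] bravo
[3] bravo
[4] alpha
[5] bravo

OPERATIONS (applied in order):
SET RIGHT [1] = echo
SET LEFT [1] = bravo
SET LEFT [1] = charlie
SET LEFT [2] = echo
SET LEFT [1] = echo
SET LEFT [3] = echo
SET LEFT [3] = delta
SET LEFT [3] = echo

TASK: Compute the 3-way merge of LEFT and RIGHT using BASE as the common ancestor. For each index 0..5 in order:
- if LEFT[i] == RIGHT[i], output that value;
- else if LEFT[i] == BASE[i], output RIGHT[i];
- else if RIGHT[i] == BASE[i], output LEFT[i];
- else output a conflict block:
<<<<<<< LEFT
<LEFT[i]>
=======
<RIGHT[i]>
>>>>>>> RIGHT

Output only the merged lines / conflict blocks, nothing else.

Answer: alpha
echo
echo
echo
alpha
bravo

Derivation:
Final LEFT:  [alpha, echo, echo, echo, alpha, bravo]
Final RIGHT: [alpha, echo, bravo, bravo, alpha, bravo]
i=0: L=alpha R=alpha -> agree -> alpha
i=1: L=echo R=echo -> agree -> echo
i=2: L=echo, R=bravo=BASE -> take LEFT -> echo
i=3: L=echo, R=bravo=BASE -> take LEFT -> echo
i=4: L=alpha R=alpha -> agree -> alpha
i=5: L=bravo R=bravo -> agree -> bravo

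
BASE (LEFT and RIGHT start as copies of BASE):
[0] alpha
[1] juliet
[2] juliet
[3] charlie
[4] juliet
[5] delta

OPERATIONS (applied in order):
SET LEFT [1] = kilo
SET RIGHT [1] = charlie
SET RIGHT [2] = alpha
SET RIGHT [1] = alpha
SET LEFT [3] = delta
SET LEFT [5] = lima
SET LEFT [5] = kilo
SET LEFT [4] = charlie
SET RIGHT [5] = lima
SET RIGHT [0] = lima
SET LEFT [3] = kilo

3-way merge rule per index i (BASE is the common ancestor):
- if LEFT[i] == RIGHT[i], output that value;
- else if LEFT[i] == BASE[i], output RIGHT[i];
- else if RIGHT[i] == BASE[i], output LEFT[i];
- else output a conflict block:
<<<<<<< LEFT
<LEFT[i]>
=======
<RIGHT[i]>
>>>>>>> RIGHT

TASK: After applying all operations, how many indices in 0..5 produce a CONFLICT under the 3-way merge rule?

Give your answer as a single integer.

Answer: 2

Derivation:
Final LEFT:  [alpha, kilo, juliet, kilo, charlie, kilo]
Final RIGHT: [lima, alpha, alpha, charlie, juliet, lima]
i=0: L=alpha=BASE, R=lima -> take RIGHT -> lima
i=1: BASE=juliet L=kilo R=alpha all differ -> CONFLICT
i=2: L=juliet=BASE, R=alpha -> take RIGHT -> alpha
i=3: L=kilo, R=charlie=BASE -> take LEFT -> kilo
i=4: L=charlie, R=juliet=BASE -> take LEFT -> charlie
i=5: BASE=delta L=kilo R=lima all differ -> CONFLICT
Conflict count: 2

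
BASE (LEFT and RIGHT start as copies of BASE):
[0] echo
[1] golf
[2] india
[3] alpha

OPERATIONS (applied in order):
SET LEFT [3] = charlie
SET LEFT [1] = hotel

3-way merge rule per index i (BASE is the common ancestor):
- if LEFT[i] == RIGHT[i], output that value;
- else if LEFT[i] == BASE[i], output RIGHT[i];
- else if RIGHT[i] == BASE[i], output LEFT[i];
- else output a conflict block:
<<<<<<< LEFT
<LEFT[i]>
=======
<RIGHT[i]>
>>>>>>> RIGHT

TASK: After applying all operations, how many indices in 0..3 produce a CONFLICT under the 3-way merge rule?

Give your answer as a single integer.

Answer: 0

Derivation:
Final LEFT:  [echo, hotel, india, charlie]
Final RIGHT: [echo, golf, india, alpha]
i=0: L=echo R=echo -> agree -> echo
i=1: L=hotel, R=golf=BASE -> take LEFT -> hotel
i=2: L=india R=india -> agree -> india
i=3: L=charlie, R=alpha=BASE -> take LEFT -> charlie
Conflict count: 0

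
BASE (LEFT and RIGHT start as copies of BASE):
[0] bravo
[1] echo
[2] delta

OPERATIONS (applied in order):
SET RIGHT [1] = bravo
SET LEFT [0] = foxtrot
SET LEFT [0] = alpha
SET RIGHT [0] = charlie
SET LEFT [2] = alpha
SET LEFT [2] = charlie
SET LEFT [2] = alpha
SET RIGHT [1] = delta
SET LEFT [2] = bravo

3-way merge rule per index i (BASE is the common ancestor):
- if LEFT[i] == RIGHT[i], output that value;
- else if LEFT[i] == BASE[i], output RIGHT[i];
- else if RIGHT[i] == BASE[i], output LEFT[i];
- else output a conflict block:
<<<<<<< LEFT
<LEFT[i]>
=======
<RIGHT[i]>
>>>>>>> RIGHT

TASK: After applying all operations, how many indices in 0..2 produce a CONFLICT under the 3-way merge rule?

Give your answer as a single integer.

Answer: 1

Derivation:
Final LEFT:  [alpha, echo, bravo]
Final RIGHT: [charlie, delta, delta]
i=0: BASE=bravo L=alpha R=charlie all differ -> CONFLICT
i=1: L=echo=BASE, R=delta -> take RIGHT -> delta
i=2: L=bravo, R=delta=BASE -> take LEFT -> bravo
Conflict count: 1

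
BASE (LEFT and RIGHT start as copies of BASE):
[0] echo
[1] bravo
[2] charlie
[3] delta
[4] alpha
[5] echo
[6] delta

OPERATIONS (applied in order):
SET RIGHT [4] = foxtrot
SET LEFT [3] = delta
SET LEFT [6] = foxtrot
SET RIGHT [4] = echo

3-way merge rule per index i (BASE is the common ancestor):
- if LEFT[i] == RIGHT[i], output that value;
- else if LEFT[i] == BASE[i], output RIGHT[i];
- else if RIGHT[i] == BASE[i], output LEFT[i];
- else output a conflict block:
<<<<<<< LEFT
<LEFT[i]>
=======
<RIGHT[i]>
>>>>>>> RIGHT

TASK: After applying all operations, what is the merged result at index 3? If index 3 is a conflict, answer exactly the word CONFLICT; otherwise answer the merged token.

Answer: delta

Derivation:
Final LEFT:  [echo, bravo, charlie, delta, alpha, echo, foxtrot]
Final RIGHT: [echo, bravo, charlie, delta, echo, echo, delta]
i=0: L=echo R=echo -> agree -> echo
i=1: L=bravo R=bravo -> agree -> bravo
i=2: L=charlie R=charlie -> agree -> charlie
i=3: L=delta R=delta -> agree -> delta
i=4: L=alpha=BASE, R=echo -> take RIGHT -> echo
i=5: L=echo R=echo -> agree -> echo
i=6: L=foxtrot, R=delta=BASE -> take LEFT -> foxtrot
Index 3 -> delta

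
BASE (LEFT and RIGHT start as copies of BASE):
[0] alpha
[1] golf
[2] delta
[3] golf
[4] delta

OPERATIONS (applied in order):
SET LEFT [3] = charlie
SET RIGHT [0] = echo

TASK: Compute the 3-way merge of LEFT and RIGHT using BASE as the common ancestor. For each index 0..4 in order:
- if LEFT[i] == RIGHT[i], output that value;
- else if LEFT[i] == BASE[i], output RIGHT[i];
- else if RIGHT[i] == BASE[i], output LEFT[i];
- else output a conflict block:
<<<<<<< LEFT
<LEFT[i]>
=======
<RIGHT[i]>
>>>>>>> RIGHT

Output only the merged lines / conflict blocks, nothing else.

Answer: echo
golf
delta
charlie
delta

Derivation:
Final LEFT:  [alpha, golf, delta, charlie, delta]
Final RIGHT: [echo, golf, delta, golf, delta]
i=0: L=alpha=BASE, R=echo -> take RIGHT -> echo
i=1: L=golf R=golf -> agree -> golf
i=2: L=delta R=delta -> agree -> delta
i=3: L=charlie, R=golf=BASE -> take LEFT -> charlie
i=4: L=delta R=delta -> agree -> delta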